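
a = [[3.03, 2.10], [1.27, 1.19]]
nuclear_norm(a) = 4.30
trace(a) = 4.22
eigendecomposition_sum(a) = [[2.97, 2.23], [1.35, 1.01]] + [[0.06,-0.13], [-0.08,0.18]]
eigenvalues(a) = [3.98, 0.24]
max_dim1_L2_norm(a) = 3.69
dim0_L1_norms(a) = [4.3, 3.29]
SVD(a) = [[-0.91, -0.42],[-0.42, 0.91]] @ diag([4.070222543196752, 0.23062621024715393]) @ [[-0.81, -0.59], [-0.59, 0.81]]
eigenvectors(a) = [[0.91,-0.6], [0.41,0.80]]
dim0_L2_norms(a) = [3.29, 2.41]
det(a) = 0.94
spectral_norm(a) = 4.07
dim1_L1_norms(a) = [5.13, 2.46]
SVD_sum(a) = [[2.97, 2.18], [1.39, 1.02]] + [[0.06, -0.08], [-0.12, 0.17]]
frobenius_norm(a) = 4.08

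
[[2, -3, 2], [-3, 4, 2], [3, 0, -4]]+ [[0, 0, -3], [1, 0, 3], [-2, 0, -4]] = [[2, -3, -1], [-2, 4, 5], [1, 0, -8]]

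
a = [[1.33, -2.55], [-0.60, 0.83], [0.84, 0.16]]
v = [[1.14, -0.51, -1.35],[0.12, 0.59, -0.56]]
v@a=[[0.69, -3.55], [-0.66, 0.09]]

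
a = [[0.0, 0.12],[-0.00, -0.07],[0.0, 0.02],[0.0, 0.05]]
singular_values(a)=[0.15, 0.0]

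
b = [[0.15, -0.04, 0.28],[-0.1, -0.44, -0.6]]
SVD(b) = [[-0.31, 0.95], [0.95, 0.31]] @ diag([0.7853621179537206, 0.22205031790845595]) @ [[-0.18, -0.52, -0.84], [0.51, -0.78, 0.37]]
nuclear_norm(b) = 1.01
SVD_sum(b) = [[0.04, 0.12, 0.20], [-0.13, -0.39, -0.63]] + [[0.11, -0.16, 0.08], [0.03, -0.05, 0.03]]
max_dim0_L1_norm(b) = 0.88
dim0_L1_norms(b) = [0.25, 0.48, 0.88]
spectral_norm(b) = 0.79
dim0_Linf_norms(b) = [0.15, 0.44, 0.6]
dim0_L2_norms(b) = [0.18, 0.44, 0.66]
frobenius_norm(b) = 0.82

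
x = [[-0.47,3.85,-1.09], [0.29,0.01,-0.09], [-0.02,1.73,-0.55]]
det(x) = 0.003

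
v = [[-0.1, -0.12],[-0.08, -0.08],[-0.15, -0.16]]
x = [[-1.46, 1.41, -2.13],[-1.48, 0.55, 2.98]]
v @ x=[[0.32,-0.21,-0.14], [0.24,-0.16,-0.07], [0.46,-0.30,-0.16]]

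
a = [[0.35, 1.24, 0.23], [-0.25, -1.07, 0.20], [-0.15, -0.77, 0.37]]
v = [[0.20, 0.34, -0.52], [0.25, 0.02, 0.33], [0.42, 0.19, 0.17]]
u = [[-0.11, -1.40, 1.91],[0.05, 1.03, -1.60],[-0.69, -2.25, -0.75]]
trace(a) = -0.35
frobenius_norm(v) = 0.92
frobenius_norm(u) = 3.92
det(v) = 0.00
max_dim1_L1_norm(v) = 1.06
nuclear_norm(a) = 2.34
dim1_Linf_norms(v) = [0.52, 0.33, 0.42]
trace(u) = 0.17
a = v @ u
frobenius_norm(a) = 1.93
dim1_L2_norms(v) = [0.65, 0.41, 0.49]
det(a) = 0.00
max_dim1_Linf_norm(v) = 0.52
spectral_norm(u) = 3.21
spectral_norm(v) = 0.69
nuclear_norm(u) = 5.46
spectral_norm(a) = 1.87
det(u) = 0.03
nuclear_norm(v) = 1.29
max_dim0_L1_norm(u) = 4.68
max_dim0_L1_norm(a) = 3.08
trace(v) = 0.39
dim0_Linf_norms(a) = [0.35, 1.24, 0.37]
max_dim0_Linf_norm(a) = 1.24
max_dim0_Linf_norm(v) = 0.52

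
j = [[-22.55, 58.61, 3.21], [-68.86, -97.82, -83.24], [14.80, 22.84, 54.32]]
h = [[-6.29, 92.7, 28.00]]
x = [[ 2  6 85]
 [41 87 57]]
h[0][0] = -6.29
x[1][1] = 87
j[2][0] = 14.8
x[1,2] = 57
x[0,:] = [2, 6, 85]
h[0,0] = -6.29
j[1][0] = -68.86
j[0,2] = 3.21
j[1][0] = -68.86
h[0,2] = 28.0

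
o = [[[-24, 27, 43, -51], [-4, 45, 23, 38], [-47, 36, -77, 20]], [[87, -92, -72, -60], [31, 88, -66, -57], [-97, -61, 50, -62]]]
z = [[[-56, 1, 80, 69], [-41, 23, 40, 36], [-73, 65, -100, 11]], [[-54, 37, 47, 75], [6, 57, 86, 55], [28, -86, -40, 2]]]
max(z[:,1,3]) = 55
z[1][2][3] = 2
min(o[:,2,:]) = -97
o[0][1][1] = 45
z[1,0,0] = -54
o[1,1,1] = 88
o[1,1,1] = 88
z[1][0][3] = 75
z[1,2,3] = 2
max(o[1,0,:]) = 87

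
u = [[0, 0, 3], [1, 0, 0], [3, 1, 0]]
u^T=[[0, 1, 3], [0, 0, 1], [3, 0, 0]]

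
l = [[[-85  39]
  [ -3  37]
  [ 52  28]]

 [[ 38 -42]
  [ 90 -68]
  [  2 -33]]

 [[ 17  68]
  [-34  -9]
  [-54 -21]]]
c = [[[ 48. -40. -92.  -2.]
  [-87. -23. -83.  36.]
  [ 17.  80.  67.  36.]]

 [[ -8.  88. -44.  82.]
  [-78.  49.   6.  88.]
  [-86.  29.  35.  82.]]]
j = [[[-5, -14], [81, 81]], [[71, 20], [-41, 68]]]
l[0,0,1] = 39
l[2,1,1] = -9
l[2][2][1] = -21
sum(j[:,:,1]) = 155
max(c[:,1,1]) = 49.0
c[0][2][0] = 17.0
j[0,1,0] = 81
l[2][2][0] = -54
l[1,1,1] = -68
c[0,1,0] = -87.0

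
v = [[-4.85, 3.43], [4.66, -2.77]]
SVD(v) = [[-0.74, 0.67], [0.67, 0.74]] @ diag([8.035873245405414, 0.3172399466924878]) @ [[0.84, -0.55], [0.55, 0.84]]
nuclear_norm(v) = 8.35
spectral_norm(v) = 8.04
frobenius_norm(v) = 8.04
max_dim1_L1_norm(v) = 8.28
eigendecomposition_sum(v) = [[-4.97,  3.3], [4.48,  -2.97]] + [[0.12, 0.13], [0.18, 0.20]]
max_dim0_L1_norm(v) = 9.51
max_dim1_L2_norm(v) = 5.94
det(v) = -2.55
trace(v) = -7.62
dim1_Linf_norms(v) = [4.85, 4.66]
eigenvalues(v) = [-7.94, 0.32]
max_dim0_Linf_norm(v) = 4.85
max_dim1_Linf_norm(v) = 4.85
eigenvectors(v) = [[-0.74, -0.55], [0.67, -0.83]]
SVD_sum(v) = [[-4.97, 3.25], [4.53, -2.97]] + [[0.12, 0.18], [0.13, 0.20]]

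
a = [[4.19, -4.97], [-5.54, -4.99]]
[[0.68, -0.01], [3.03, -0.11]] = a@[[-0.24, 0.01], [-0.34, 0.01]]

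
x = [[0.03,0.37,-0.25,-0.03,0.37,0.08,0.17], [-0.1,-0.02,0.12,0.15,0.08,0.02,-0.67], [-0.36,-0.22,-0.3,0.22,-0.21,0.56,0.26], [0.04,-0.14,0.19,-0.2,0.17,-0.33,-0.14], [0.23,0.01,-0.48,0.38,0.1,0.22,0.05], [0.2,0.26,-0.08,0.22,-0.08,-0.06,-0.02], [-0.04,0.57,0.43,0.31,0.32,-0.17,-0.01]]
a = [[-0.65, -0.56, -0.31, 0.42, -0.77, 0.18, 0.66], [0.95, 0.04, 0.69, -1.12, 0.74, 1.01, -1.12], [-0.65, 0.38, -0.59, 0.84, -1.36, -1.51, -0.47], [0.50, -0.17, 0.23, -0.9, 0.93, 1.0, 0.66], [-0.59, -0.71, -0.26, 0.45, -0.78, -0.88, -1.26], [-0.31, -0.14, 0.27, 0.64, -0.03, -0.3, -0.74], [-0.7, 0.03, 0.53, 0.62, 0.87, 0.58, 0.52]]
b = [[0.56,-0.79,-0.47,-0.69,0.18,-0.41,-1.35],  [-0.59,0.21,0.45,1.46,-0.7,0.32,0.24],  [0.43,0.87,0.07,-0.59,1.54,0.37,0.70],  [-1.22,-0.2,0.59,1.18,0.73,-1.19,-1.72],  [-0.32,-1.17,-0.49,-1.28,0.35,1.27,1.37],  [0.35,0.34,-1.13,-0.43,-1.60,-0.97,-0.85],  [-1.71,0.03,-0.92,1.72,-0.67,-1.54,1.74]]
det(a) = 0.06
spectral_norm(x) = 1.16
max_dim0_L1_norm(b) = 7.97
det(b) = -23.87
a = x @ b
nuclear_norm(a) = 9.66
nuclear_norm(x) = 4.08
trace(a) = -2.66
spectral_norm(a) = 3.96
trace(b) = 3.14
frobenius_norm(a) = 4.98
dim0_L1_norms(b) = [5.18, 3.61, 4.12, 7.35, 5.77, 6.07, 7.97]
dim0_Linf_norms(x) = [0.36, 0.57, 0.48, 0.38, 0.37, 0.56, 0.67]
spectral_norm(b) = 4.18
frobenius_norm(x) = 1.81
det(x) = -0.00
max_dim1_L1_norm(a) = 5.8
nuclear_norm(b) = 15.05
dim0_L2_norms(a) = [1.71, 1.01, 1.18, 1.99, 2.28, 2.35, 2.18]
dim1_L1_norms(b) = [4.45, 3.97, 4.57, 6.83, 6.25, 5.67, 8.33]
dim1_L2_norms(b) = [1.91, 1.84, 2.07, 2.86, 2.64, 2.43, 3.55]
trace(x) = -0.46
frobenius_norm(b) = 6.71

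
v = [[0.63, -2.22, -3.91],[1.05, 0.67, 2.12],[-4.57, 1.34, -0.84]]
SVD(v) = [[0.49, 0.76, 0.42], [-0.46, -0.18, 0.87], [0.74, -0.62, 0.26]] @ diag([5.016660665573248, 4.987826029271209, 0.002695962680130677]) @ [[-0.71, -0.08, -0.70], [0.63, -0.53, -0.57], [0.33, 0.84, -0.43]]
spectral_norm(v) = 5.02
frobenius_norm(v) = 7.07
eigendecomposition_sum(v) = [[-1.49,  -0.24,  -1.61], [1.5,  0.24,  1.63], [-2.67,  -0.43,  -2.89]] + [[2.12, -1.98, -2.30], [-0.46, 0.43, 0.49], [-1.89, 1.77, 2.05]] + [[0.00, 0.0, 0.0], [0.0, 0.0, 0.0], [-0.00, -0.00, -0.00]]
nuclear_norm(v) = 10.01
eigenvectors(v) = [[-0.44, 0.74, 0.33], [0.44, -0.16, 0.84], [-0.78, -0.66, -0.43]]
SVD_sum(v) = [[-1.75, -0.20, -1.74], [1.62, 0.19, 1.6], [-2.63, -0.3, -2.61]] + [[2.38, -2.02, -2.17], [-0.57, 0.48, 0.52], [-1.94, 1.64, 1.77]] + [[0.0, 0.00, -0.00], [0.00, 0.0, -0.00], [0.00, 0.0, -0.0]]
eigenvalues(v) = [-4.14, 4.6, 0.0]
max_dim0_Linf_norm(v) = 4.57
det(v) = -0.07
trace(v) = 0.46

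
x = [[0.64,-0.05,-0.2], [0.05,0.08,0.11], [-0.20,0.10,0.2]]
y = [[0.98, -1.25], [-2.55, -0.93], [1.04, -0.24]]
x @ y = [[0.55, -0.71], [-0.04, -0.16], [-0.24, 0.11]]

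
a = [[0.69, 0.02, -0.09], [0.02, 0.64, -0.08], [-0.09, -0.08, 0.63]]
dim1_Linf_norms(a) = [0.69, 0.64, 0.63]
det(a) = 0.27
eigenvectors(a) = [[-0.67,  -0.64,  0.38], [-0.43,  0.75,  0.51], [0.61,  -0.18,  0.77]]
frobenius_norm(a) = 1.15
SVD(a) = [[-0.67, 0.64, 0.38],  [-0.43, -0.75, 0.51],  [0.61, 0.18, 0.77]] @ diag([0.784927176870935, 0.6418100570159321, 0.5332627661131333]) @ [[-0.67, -0.43, 0.61], [0.64, -0.75, 0.18], [0.38, 0.51, 0.77]]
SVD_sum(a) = [[0.35, 0.22, -0.32], [0.22, 0.14, -0.2], [-0.32, -0.2, 0.29]] + [[0.26, -0.31, 0.07], [-0.31, 0.36, -0.08], [0.07, -0.08, 0.02]] + [[0.08,0.10,0.16], [0.1,0.14,0.21], [0.16,0.21,0.32]]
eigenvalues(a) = [0.78, 0.64, 0.53]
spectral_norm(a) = 0.78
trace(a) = 1.96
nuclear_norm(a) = 1.96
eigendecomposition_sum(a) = [[0.35, 0.22, -0.32], [0.22, 0.14, -0.20], [-0.32, -0.20, 0.29]] + [[0.26,-0.31,0.07], [-0.31,0.36,-0.08], [0.07,-0.08,0.02]] + [[0.08, 0.10, 0.16], [0.10, 0.14, 0.21], [0.16, 0.21, 0.32]]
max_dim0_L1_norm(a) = 0.8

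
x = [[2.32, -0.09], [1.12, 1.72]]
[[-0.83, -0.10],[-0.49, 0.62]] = x @ [[-0.36, -0.03],[-0.05, 0.38]]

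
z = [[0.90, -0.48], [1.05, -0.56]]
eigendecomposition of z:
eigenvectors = [[0.65, 0.47], [0.76, 0.88]]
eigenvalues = [0.34, -0.0]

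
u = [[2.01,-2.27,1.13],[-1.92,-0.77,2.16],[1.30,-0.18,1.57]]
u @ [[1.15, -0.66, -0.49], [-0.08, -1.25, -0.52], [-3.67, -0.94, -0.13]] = [[-1.65, 0.45, 0.05], [-10.07, 0.20, 1.06], [-4.25, -2.11, -0.75]]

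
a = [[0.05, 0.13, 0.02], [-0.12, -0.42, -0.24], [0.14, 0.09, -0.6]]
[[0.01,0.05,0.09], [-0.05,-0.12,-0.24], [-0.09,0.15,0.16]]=a @ [[-0.04, 0.11, 0.44],[0.05, 0.36, 0.50],[0.14, -0.17, -0.09]]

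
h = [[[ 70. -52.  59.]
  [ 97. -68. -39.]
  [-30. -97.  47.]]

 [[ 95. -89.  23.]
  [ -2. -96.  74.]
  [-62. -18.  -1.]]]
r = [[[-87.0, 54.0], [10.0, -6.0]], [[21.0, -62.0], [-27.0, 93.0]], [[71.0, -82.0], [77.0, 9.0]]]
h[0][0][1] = -52.0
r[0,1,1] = -6.0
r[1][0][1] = -62.0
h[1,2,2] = -1.0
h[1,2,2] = -1.0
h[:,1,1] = [-68.0, -96.0]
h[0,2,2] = 47.0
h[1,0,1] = -89.0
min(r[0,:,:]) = -87.0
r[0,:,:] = [[-87.0, 54.0], [10.0, -6.0]]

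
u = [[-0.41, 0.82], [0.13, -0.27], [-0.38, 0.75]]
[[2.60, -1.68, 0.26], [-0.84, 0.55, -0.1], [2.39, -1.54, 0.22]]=u@[[-2.93, 1.44, 3.3], [1.7, -1.33, 1.97]]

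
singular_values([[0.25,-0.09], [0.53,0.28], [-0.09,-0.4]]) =[0.68, 0.36]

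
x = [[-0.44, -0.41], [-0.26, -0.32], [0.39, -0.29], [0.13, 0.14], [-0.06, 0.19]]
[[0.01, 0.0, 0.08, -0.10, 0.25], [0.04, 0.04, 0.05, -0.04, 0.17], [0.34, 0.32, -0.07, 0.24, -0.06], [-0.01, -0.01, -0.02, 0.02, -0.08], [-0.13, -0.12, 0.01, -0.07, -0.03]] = x @ [[0.48, 0.46, -0.18, 0.44, -0.34], [-0.53, -0.50, -0.01, -0.23, -0.25]]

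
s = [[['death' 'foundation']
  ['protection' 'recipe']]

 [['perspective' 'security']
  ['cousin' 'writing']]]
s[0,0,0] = 'death'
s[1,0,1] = 'security'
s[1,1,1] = 'writing'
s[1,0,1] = 'security'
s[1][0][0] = 'perspective'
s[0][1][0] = 'protection'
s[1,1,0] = 'cousin'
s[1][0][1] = 'security'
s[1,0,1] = 'security'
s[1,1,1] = 'writing'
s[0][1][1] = 'recipe'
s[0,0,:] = ['death', 'foundation']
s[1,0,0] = 'perspective'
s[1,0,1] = 'security'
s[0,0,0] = 'death'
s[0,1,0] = 'protection'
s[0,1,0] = 'protection'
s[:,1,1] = ['recipe', 'writing']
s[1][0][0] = 'perspective'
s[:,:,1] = [['foundation', 'recipe'], ['security', 'writing']]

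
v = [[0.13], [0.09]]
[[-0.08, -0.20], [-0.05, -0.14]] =v @ [[-0.59, -1.52]]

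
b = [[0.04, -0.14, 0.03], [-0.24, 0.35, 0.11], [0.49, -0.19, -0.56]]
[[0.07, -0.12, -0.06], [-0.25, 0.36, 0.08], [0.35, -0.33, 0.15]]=b @ [[-0.14, -0.6, 0.04],[-0.63, 0.67, 0.38],[-0.54, -0.16, -0.37]]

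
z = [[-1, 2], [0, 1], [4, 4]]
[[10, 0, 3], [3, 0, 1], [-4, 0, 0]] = z@[[-4, 0, -1], [3, 0, 1]]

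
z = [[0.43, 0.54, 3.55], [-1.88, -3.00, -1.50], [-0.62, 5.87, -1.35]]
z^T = [[0.43, -1.88, -0.62], [0.54, -3.0, 5.87], [3.55, -1.50, -1.35]]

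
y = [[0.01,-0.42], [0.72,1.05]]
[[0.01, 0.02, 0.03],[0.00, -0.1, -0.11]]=y @ [[0.03, -0.06, -0.03], [-0.02, -0.05, -0.08]]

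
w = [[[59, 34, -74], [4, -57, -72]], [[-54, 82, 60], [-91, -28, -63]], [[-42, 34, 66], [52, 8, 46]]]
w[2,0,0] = -42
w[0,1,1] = -57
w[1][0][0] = -54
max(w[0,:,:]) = 59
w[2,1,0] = 52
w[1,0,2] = 60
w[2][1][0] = 52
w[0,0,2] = -74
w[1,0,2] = 60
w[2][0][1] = 34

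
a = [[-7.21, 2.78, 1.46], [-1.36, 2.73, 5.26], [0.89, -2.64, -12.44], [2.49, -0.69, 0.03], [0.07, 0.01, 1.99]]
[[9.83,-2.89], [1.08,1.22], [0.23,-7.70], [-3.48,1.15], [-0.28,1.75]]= a@[[-1.44, 0.12], [-0.15, -1.19], [-0.09, 0.88]]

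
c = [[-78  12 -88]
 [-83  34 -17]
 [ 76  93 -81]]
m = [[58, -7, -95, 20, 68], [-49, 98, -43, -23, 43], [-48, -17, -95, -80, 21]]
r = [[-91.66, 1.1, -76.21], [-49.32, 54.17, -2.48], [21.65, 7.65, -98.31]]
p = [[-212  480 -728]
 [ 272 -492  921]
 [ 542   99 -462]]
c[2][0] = 76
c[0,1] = 12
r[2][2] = -98.31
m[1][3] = -23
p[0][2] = -728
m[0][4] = 68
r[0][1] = 1.1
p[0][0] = -212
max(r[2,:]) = 21.65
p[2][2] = -462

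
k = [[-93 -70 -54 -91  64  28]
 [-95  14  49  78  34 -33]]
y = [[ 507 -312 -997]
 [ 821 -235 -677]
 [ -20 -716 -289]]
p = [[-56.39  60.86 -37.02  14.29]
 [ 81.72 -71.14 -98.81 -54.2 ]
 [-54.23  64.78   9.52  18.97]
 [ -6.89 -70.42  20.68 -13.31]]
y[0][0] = 507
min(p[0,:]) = -56.39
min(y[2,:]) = -716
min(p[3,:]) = -70.42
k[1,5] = -33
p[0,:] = [-56.39, 60.86, -37.02, 14.29]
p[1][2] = -98.81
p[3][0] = -6.89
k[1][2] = 49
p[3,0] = -6.89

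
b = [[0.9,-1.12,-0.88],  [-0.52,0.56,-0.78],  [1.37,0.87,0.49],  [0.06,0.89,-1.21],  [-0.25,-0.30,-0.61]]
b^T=[[0.90, -0.52, 1.37, 0.06, -0.25], [-1.12, 0.56, 0.87, 0.89, -0.3], [-0.88, -0.78, 0.49, -1.21, -0.61]]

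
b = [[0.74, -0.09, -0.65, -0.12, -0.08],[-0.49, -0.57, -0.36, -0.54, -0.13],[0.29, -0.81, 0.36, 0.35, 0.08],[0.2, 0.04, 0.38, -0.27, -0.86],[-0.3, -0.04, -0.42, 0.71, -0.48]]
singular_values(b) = [1.01, 1.0, 1.0, 1.0, 1.0]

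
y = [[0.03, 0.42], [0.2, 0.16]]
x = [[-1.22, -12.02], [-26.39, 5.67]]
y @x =[[-11.12, 2.02], [-4.47, -1.50]]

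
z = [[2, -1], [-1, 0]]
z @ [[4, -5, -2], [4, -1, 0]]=[[4, -9, -4], [-4, 5, 2]]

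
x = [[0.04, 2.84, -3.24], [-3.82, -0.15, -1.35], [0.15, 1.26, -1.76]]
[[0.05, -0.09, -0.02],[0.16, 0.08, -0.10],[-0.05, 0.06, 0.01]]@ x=[[0.34, 0.13, -0.01], [-0.31, 0.32, -0.45], [-0.23, -0.14, 0.06]]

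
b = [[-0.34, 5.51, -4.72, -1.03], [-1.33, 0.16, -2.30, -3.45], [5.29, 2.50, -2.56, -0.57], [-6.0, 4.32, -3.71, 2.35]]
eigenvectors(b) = [[0.52-0.17j, (0.52+0.17j), -0.24+0.00j, 0.13+0.00j],[0.25+0.34j, 0.25-0.34j, -0.39+0.00j, (-0.62+0j)],[(0.06-0.43j), 0.06+0.43j, (-0.41+0j), -0.75+0.00j],[0.58+0.00j, (0.58-0j), 0.79+0.00j, 0.20+0.00j]]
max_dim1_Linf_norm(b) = 6.0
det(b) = -253.65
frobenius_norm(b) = 13.71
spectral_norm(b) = 10.48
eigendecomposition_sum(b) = [[-0.58+2.26j, (2.62+0.69j), (-2.31+0.09j), -0.09+1.06j], [(-1.78+0.15j), 0.16+2.08j, (-0.65-1.65j), (-0.79+0.2j)], [(1.41+1.17j), (1.37-1.63j), (-0.71+1.68j), (0.73+0.42j)], [-1.30+2.07j, (2.39+1.53j), (-2.34-0.65j), -0.43+1.03j]] + [[-0.58-2.26j, (2.62-0.69j), -2.31-0.09j, (-0.09-1.06j)], [(-1.78-0.15j), 0.16-2.08j, (-0.65+1.65j), -0.79-0.20j], [(1.41-1.17j), 1.37+1.63j, (-0.71-1.68j), (0.73-0.42j)], [(-1.3-2.07j), 2.39-1.53j, -2.34+0.65j, (-0.43-1.03j)]] + [[0.96-0.00j,0.18-0.00j,(-0.23+0j),(-0.93-0j)], [(1.57-0j),0.30-0.00j,-0.38+0.00j,-1.52-0.00j], [1.66-0.00j,(0.32-0j),(-0.4+0j),-1.61-0.00j], [-3.19+0.00j,(-0.61+0j),0.77-0.00j,(3.09+0j)]] + [[(-0.14+0j), 0.10+0.00j, (0.13-0j), 0.07+0.00j], [0.67-0.00j, -0.46-0.00j, -0.62+0.00j, -0.35-0.00j], [0.80-0.00j, (-0.55-0j), (-0.75+0j), (-0.42-0j)], [(-0.21+0j), 0.14+0.00j, (0.2-0j), 0.11+0.00j]]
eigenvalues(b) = [(-1.55+7.04j), (-1.55-7.04j), (3.95+0j), (-1.24+0j)]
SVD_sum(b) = [[-2.82, 4.45, -4.09, 0.25], [-0.82, 1.30, -1.20, 0.07], [-0.41, 0.65, -0.60, 0.04], [-3.28, 5.18, -4.77, 0.29]] + [[2.59, 0.85, -0.91, -0.83],[0.48, 0.16, -0.17, -0.15],[5.39, 1.76, -1.90, -1.73],[-3.02, -0.99, 1.07, 0.97]] + [[-0.08,-0.09,-0.06,-0.28], [-1.00,-1.15,-0.76,-3.45], [0.29,0.33,0.22,0.99], [0.28,0.32,0.22,0.98]] + [[-0.03, 0.31, 0.35, -0.17], [0.02, -0.15, -0.17, 0.08], [0.03, -0.25, -0.28, 0.14], [0.02, -0.2, -0.22, 0.11]]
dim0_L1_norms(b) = [12.96, 12.49, 13.29, 7.4]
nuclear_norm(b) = 23.15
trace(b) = -0.39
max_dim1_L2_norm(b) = 8.6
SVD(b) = [[-0.64,0.39,-0.07,-0.66],[-0.19,0.07,-0.92,0.32],[-0.09,0.80,0.27,0.53],[-0.74,-0.45,0.26,0.42]] @ diag([10.475871663569425, 7.761047691038122, 4.16221515563716, 0.7495442775709796]) @ [[0.42, -0.67, 0.61, -0.04],[0.87, 0.28, -0.31, -0.28],[0.26, 0.30, 0.2, 0.90],[0.07, -0.62, -0.70, 0.34]]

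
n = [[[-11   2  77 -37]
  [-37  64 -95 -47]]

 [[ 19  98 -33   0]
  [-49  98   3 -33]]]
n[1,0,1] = 98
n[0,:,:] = [[-11, 2, 77, -37], [-37, 64, -95, -47]]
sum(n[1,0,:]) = 84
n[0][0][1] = 2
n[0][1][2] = -95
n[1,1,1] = 98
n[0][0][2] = 77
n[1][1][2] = 3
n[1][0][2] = -33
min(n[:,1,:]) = -95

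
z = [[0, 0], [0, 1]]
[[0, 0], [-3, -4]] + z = [[0, 0], [-3, -3]]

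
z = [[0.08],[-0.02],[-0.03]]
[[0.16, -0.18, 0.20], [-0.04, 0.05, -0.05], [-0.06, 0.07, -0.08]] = z @ [[1.97, -2.26, 2.51]]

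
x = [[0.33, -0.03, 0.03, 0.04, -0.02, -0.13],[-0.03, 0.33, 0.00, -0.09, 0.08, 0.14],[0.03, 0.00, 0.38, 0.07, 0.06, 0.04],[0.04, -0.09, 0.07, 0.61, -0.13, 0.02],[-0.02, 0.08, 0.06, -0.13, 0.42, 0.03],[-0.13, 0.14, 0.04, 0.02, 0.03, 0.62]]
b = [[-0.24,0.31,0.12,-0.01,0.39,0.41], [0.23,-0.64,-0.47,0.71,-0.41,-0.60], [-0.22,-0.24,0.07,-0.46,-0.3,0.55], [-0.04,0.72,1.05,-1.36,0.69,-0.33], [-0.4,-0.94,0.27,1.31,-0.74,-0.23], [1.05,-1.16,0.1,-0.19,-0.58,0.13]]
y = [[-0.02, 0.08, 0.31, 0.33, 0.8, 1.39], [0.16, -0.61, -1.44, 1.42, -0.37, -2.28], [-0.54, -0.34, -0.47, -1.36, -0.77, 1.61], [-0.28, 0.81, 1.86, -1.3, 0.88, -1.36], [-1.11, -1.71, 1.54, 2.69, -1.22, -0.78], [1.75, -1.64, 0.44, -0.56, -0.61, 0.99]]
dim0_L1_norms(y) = [3.86, 5.19, 6.06, 7.66, 4.65, 8.41]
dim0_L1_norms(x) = [0.58, 0.67, 0.58, 0.96, 0.74, 0.98]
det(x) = 0.00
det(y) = -71.13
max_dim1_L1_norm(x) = 0.98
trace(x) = 2.69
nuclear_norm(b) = 7.16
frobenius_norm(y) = 7.09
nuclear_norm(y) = 15.37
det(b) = -0.31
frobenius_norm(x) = 1.21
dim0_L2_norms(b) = [1.19, 1.82, 1.19, 2.08, 1.33, 1.0]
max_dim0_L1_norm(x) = 0.98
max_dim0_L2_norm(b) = 2.08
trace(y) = -2.63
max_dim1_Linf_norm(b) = 1.36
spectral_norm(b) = 2.87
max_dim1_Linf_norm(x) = 0.62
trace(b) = -2.78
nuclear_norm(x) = 2.69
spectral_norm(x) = 0.77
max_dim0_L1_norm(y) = 8.41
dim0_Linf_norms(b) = [1.05, 1.16, 1.05, 1.36, 0.74, 0.6]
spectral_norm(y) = 4.61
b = x @ y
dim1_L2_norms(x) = [0.36, 0.38, 0.39, 0.64, 0.45, 0.65]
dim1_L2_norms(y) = [1.67, 3.13, 2.38, 2.92, 3.98, 2.76]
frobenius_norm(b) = 3.64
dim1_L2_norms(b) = [0.7, 1.31, 0.85, 2.01, 1.85, 1.69]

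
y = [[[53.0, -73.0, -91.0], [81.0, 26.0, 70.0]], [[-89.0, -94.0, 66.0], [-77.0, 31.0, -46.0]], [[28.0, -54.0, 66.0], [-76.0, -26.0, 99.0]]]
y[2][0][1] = -54.0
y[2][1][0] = -76.0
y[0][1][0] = 81.0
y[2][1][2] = 99.0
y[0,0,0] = 53.0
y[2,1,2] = 99.0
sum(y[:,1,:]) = 82.0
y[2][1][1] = -26.0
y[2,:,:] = [[28.0, -54.0, 66.0], [-76.0, -26.0, 99.0]]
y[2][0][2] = 66.0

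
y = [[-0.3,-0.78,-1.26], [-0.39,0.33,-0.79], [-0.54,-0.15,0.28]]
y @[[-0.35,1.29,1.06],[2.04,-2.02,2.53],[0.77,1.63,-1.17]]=[[-2.46, -0.87, -0.82],  [0.20, -2.46, 1.35],  [0.10, 0.06, -1.28]]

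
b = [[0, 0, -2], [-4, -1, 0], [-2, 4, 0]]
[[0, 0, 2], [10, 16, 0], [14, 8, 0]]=b @ [[-3, -4, 0], [2, 0, 0], [0, 0, -1]]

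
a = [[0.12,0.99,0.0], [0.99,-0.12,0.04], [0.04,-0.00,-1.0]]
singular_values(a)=[1.0, 1.0, 1.0]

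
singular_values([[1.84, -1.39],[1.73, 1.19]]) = [2.54, 1.81]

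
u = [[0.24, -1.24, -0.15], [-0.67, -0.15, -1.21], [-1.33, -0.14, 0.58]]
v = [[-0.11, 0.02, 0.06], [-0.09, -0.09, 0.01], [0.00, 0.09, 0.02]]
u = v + [[0.35, -1.26, -0.21], [-0.58, -0.06, -1.22], [-1.33, -0.23, 0.56]]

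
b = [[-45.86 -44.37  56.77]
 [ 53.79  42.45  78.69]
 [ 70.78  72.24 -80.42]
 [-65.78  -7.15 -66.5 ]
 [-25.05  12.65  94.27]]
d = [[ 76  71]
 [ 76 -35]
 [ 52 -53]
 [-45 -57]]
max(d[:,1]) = 71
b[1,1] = 42.45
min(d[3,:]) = -57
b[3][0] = -65.78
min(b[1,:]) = 42.45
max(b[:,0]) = 70.78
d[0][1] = 71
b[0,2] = 56.77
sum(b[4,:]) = 81.86999999999999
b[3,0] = -65.78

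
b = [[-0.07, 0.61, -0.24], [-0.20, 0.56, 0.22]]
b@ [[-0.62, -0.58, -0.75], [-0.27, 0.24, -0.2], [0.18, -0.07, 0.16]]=[[-0.16, 0.2, -0.11], [0.01, 0.24, 0.07]]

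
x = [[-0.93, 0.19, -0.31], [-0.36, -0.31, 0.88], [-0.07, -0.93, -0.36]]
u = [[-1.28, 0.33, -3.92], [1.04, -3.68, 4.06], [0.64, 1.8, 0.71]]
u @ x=[[1.35, 3.3, 2.10], [0.07, -2.44, -5.02], [-1.29, -1.1, 1.13]]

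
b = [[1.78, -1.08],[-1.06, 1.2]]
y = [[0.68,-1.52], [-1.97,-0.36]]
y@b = [[2.82, -2.56], [-3.12, 1.70]]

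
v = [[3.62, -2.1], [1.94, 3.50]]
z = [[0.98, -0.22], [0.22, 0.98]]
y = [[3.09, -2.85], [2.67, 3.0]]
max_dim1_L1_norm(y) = 5.94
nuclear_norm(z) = 2.01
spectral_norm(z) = 1.00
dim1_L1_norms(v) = [5.72, 5.44]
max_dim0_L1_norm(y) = 5.85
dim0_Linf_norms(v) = [3.62, 3.5]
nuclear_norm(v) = 8.19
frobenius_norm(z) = 1.42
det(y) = 16.88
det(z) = 1.01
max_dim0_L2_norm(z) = 1.0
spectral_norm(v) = 4.19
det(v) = 16.74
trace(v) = 7.12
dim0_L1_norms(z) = [1.2, 1.2]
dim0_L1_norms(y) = [5.76, 5.85]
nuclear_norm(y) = 8.22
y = v @ z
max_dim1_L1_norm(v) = 5.72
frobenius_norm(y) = 5.81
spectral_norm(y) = 4.21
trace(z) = 1.96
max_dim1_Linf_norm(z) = 0.98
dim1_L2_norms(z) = [1.0, 1.0]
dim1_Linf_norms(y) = [3.09, 3.0]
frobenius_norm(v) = 5.79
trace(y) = 6.09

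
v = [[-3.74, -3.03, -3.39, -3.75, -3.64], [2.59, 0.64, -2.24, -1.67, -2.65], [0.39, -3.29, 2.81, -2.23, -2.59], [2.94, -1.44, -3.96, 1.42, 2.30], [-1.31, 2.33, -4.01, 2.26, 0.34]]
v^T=[[-3.74, 2.59, 0.39, 2.94, -1.31], [-3.03, 0.64, -3.29, -1.44, 2.33], [-3.39, -2.24, 2.81, -3.96, -4.01], [-3.75, -1.67, -2.23, 1.42, 2.26], [-3.64, -2.65, -2.59, 2.30, 0.34]]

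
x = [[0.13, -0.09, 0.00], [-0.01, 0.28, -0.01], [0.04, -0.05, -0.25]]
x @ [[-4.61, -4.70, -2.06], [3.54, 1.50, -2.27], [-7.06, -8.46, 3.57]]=[[-0.92, -0.75, -0.06], [1.11, 0.55, -0.65], [1.4, 1.85, -0.86]]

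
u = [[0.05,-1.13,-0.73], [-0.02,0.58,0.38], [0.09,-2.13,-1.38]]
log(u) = [[(-29.24+3.14j),  (18.37-0j),  (20.38+0j)], [(-18.07-0j),  (1.82+3.14j),  (10.1+0j)], [(25.96+0j),  (-1.94-0j),  (-14.51+3.14j)]]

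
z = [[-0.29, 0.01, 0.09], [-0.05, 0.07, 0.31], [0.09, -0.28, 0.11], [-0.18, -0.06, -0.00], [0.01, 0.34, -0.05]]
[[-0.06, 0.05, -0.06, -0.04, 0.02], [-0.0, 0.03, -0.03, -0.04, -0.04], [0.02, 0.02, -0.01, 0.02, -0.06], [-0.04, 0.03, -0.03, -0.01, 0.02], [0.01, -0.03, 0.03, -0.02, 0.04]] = z@ [[0.21, -0.15, 0.17, 0.09, -0.12], [0.02, -0.07, 0.06, -0.07, 0.1], [0.02, 0.09, -0.07, -0.11, -0.18]]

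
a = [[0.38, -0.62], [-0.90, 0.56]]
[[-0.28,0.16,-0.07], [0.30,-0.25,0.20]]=a@[[-0.09, 0.20, -0.24], [0.39, -0.13, -0.03]]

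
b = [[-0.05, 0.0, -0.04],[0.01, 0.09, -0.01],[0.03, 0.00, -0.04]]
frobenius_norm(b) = 0.12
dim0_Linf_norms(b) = [0.05, 0.09, 0.04]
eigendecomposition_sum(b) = [[0j, 0.00+0.00j, 0.00+0.00j],[0.00+0.00j, (0.09+0j), -0.01+0.00j],[0.00+0.00j, 0j, 0.00+0.00j]] + [[(-0.02+0.01j), (-0+0j), -0.02-0.03j], [0.00+0.00j, -0.00+0.00j, (-0+0j)], [(0.01+0.02j), -0.00+0.00j, (-0.02+0.02j)]] + [[(-0.02-0.01j), 0.00-0.00j, -0.02+0.03j], [-0j, 0.00-0.00j, -0.00-0.00j], [0.01-0.02j, 0.00-0.00j, (-0.02-0.02j)]]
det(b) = 0.00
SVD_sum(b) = [[-0.00,-0.0,0.0], [0.01,0.09,-0.01], [0.00,0.01,-0.0]] + [[-0.05, 0.00, -0.04],[-0.00, 0.00, -0.00],[-0.0, 0.0, -0.0]] + [[-0.0, 0.00, 0.0],  [-0.0, 0.0, 0.0],  [0.03, -0.01, -0.04]]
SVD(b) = [[-0.02,1.0,0.07], [0.99,0.01,0.12], [0.12,0.07,-0.99]] @ diag([0.09157004830407123, 0.06407434403091124, 0.04908568722752578]) @ [[0.16,0.98,-0.15],[-0.74,0.02,-0.67],[-0.65,0.22,0.73]]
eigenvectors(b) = [[0.00+0.00j, (0.75+0j), (0.75-0j)], [1.00+0.00j, (-0.05-0.06j), (-0.05+0.06j)], [0j, -0.09-0.65j, -0.09+0.65j]]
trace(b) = -0.00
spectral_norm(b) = 0.09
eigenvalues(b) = [(0.09+0j), (-0.04+0.03j), (-0.04-0.03j)]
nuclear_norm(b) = 0.20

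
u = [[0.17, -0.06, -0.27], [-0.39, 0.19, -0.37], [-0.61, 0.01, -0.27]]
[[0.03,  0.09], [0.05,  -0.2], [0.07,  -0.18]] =u @ [[-0.06, 0.31], [-0.11, -0.51], [-0.13, -0.04]]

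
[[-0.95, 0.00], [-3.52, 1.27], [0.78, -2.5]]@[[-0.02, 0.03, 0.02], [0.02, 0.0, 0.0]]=[[0.02, -0.03, -0.02], [0.10, -0.11, -0.07], [-0.07, 0.02, 0.02]]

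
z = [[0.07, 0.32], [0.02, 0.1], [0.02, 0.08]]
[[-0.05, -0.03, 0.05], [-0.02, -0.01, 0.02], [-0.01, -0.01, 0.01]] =z@[[-0.24, 0.15, -0.09],  [-0.11, -0.13, 0.19]]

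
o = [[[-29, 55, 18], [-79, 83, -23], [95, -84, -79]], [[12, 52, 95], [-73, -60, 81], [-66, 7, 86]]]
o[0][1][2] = -23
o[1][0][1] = 52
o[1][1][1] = -60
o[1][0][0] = 12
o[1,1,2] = 81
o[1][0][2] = 95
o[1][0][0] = 12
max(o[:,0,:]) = 95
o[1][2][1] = 7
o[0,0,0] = -29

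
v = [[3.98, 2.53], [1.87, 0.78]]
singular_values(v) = [5.12, 0.32]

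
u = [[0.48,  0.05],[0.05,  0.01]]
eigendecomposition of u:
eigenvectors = [[0.99, -0.10], [0.10, 0.99]]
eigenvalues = [0.49, 0.0]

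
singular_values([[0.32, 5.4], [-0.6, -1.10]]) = [5.53, 0.52]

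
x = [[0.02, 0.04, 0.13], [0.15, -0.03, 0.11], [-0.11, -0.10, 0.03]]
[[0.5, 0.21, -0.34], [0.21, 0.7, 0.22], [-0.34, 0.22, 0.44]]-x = [[0.48, 0.17, -0.47],[0.06, 0.73, 0.11],[-0.23, 0.32, 0.41]]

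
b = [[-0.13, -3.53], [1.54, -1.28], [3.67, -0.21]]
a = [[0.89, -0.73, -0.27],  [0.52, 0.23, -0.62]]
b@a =[[-1.95, -0.72, 2.22], [0.7, -1.42, 0.38], [3.16, -2.73, -0.86]]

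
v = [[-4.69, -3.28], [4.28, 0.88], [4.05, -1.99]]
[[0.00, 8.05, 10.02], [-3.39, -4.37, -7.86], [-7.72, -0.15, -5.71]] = v @ [[-1.12, -0.73, -1.71], [1.6, -1.41, -0.61]]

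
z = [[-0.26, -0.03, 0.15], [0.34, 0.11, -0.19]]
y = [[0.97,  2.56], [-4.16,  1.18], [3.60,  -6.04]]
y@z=[[0.62, 0.25, -0.34], [1.48, 0.25, -0.85], [-2.99, -0.77, 1.69]]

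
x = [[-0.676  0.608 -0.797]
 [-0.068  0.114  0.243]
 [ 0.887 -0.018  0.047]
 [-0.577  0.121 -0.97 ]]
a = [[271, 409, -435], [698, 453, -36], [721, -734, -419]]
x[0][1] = 0.608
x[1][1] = 0.114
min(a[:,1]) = -734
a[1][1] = 453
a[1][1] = 453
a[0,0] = 271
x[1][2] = 0.243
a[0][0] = 271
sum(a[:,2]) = -890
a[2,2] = -419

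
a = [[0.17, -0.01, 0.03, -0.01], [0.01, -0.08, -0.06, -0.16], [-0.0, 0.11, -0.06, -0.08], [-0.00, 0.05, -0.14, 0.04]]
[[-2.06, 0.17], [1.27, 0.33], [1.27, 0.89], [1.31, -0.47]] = a @ [[-10.51, 0.31], [1.84, 5.52], [-10.33, 3.56], [-5.65, -6.16]]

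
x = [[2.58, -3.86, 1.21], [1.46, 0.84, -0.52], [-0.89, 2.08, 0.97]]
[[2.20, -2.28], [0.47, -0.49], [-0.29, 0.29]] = x@[[0.52, -0.54], [-0.10, 0.10], [0.39, -0.41]]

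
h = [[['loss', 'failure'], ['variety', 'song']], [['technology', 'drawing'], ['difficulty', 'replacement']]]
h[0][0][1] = 'failure'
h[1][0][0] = 'technology'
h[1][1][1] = 'replacement'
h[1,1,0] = 'difficulty'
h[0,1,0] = 'variety'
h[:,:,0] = [['loss', 'variety'], ['technology', 'difficulty']]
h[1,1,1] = 'replacement'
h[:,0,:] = [['loss', 'failure'], ['technology', 'drawing']]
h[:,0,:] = [['loss', 'failure'], ['technology', 'drawing']]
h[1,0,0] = 'technology'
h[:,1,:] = [['variety', 'song'], ['difficulty', 'replacement']]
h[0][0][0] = 'loss'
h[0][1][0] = 'variety'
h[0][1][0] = 'variety'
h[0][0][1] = 'failure'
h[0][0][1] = 'failure'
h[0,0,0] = 'loss'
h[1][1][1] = 'replacement'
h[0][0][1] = 'failure'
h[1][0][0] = 'technology'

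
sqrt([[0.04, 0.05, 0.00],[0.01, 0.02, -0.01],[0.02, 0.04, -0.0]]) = [[0.18, 0.14, 0.03], [0.04, 0.15, -0.05], [0.06, 0.14, 0.08]]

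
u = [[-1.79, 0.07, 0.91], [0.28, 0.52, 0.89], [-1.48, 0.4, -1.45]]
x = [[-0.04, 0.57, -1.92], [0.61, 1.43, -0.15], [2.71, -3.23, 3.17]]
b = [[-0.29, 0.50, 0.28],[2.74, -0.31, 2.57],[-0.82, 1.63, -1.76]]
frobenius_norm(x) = 5.85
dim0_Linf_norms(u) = [1.79, 0.52, 1.45]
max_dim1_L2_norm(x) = 5.28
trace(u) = -2.72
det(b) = 3.59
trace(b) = -2.36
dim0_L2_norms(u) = [2.34, 0.66, 1.93]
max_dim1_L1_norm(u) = 3.33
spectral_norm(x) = 5.54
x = u @ b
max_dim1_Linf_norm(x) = 3.23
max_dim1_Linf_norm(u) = 1.79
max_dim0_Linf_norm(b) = 2.74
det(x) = 9.73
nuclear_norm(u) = 4.88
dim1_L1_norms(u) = [2.77, 1.69, 3.33]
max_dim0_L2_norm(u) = 2.34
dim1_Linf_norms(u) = [1.79, 0.89, 1.48]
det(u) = 2.73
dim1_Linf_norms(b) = [0.5, 2.74, 1.76]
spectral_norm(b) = 4.31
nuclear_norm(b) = 6.34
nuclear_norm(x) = 8.20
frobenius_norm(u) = 3.10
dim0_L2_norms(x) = [2.78, 3.58, 3.71]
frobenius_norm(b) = 4.59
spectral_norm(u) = 2.41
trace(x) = 4.56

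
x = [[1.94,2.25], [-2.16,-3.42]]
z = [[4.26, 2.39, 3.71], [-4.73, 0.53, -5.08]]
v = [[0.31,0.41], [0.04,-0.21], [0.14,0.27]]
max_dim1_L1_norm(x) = 5.58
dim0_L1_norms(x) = [4.1, 5.67]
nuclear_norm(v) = 0.77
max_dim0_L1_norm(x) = 5.67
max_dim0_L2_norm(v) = 0.53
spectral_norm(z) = 9.01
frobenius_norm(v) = 0.63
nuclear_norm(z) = 11.23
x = z @ v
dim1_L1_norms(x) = [4.19, 5.58]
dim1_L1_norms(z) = [10.36, 10.34]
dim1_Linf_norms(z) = [4.26, 5.08]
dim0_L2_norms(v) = [0.34, 0.53]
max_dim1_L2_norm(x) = 4.04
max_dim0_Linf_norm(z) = 5.08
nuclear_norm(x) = 5.36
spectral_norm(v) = 0.62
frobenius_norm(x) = 5.02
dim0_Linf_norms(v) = [0.31, 0.41]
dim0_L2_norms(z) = [6.37, 2.45, 6.29]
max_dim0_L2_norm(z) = 6.37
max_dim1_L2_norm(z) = 6.96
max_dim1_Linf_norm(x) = 3.42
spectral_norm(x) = 5.01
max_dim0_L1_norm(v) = 0.89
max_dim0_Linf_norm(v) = 0.41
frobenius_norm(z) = 9.28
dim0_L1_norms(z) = [8.99, 2.92, 8.79]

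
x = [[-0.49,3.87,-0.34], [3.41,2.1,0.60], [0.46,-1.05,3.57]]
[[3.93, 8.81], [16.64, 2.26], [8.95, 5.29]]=x@[[3.40,-1.18], [1.67,2.33], [2.56,2.32]]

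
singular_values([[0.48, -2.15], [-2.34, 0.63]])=[2.81, 1.68]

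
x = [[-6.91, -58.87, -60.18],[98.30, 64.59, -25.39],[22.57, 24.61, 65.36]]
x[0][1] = -58.87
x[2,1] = 24.61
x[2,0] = 22.57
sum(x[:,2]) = -20.209999999999994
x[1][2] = -25.39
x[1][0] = 98.3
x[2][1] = 24.61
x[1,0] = 98.3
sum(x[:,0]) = 113.96000000000001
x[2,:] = [22.57, 24.61, 65.36]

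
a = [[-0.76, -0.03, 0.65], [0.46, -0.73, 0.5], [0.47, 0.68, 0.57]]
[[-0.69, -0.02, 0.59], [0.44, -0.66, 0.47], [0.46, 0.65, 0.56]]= a @[[0.93,  0.01,  0.03], [0.01,  0.93,  0.02], [0.03,  0.02,  0.94]]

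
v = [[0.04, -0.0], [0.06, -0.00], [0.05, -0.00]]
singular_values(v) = [0.09, -0.0]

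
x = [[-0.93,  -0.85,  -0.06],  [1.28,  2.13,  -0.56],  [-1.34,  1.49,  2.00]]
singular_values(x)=[2.88, 2.75, 0.44]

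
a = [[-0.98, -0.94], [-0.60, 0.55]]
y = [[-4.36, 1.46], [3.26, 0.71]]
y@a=[[3.4, 4.9], [-3.62, -2.67]]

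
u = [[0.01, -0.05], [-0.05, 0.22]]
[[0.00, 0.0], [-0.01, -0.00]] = u @ [[0.01, 0.08], [-0.05, 0.00]]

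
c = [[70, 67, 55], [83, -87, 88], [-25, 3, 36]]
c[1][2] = 88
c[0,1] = 67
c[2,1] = 3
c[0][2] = 55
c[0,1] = 67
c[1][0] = 83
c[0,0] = 70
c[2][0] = -25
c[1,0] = 83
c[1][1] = -87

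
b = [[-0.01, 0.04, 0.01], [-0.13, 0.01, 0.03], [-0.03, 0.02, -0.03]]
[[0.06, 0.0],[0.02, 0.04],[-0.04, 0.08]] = b @ [[0.30, -0.68], [1.03, 0.3], [1.77, -1.85]]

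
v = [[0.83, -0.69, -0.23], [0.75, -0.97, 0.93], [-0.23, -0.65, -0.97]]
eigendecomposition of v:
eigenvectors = [[(0.93+0j), (0.2+0.18j), 0.20-0.18j], [0.29+0.00j, 0.76+0.00j, (0.76-0j)], [(-0.24+0j), -0.10+0.59j, (-0.1-0.59j)]]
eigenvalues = [(0.68+0j), (-0.89+0.9j), (-0.89-0.9j)]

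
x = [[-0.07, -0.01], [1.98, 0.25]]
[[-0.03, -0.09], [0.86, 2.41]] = x @ [[0.61, 1.14], [-1.4, 0.6]]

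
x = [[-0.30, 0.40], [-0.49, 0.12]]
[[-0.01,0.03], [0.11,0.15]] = x @[[-0.28,  -0.36], [-0.24,  -0.20]]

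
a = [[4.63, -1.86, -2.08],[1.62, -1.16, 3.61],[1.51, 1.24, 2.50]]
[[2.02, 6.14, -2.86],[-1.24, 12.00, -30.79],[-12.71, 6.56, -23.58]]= a @ [[-2.21, 1.80, -3.87], [-5.38, -1.2, -0.37], [-1.08, 2.13, -6.91]]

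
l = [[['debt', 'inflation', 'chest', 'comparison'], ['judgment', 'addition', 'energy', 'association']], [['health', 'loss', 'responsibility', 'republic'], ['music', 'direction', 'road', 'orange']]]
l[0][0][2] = 'chest'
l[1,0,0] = 'health'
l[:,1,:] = [['judgment', 'addition', 'energy', 'association'], ['music', 'direction', 'road', 'orange']]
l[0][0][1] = 'inflation'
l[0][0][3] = 'comparison'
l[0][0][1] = 'inflation'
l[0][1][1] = 'addition'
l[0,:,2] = ['chest', 'energy']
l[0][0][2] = 'chest'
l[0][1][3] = 'association'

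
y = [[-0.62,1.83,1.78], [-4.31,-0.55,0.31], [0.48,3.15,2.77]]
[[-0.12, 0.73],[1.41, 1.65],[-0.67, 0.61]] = y@[[-0.29, -0.39], [-0.24, 0.13], [0.08, 0.14]]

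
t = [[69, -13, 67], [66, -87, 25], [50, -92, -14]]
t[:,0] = [69, 66, 50]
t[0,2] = 67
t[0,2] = 67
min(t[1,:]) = -87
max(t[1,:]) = 66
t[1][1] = -87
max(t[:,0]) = 69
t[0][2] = 67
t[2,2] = -14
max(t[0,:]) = 69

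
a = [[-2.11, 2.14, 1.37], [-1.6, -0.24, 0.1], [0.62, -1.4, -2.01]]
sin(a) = [[-2.3, -0.15, -0.65], [-0.67, -2.04, -1.19], [0.92, 0.06, -0.50]]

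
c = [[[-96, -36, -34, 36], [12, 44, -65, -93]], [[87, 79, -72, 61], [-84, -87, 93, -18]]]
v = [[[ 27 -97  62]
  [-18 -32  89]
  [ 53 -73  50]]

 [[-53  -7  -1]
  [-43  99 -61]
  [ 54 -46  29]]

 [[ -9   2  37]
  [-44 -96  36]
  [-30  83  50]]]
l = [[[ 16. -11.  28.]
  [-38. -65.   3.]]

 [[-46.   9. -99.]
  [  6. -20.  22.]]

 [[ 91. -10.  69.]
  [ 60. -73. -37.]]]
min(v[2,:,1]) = -96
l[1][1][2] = 22.0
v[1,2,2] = 29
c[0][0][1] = -36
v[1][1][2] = -61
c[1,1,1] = -87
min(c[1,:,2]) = -72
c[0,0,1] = -36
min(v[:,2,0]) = -30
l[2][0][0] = 91.0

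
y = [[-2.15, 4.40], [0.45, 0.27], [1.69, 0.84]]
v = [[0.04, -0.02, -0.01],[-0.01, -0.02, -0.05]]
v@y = [[-0.11, 0.16], [-0.07, -0.09]]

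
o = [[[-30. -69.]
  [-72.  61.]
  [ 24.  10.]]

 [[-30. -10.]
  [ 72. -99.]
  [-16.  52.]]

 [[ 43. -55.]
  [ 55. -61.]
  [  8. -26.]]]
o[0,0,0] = -30.0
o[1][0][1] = -10.0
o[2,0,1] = -55.0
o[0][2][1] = 10.0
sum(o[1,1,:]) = -27.0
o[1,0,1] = -10.0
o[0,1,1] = 61.0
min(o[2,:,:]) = -61.0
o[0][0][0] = -30.0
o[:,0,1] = [-69.0, -10.0, -55.0]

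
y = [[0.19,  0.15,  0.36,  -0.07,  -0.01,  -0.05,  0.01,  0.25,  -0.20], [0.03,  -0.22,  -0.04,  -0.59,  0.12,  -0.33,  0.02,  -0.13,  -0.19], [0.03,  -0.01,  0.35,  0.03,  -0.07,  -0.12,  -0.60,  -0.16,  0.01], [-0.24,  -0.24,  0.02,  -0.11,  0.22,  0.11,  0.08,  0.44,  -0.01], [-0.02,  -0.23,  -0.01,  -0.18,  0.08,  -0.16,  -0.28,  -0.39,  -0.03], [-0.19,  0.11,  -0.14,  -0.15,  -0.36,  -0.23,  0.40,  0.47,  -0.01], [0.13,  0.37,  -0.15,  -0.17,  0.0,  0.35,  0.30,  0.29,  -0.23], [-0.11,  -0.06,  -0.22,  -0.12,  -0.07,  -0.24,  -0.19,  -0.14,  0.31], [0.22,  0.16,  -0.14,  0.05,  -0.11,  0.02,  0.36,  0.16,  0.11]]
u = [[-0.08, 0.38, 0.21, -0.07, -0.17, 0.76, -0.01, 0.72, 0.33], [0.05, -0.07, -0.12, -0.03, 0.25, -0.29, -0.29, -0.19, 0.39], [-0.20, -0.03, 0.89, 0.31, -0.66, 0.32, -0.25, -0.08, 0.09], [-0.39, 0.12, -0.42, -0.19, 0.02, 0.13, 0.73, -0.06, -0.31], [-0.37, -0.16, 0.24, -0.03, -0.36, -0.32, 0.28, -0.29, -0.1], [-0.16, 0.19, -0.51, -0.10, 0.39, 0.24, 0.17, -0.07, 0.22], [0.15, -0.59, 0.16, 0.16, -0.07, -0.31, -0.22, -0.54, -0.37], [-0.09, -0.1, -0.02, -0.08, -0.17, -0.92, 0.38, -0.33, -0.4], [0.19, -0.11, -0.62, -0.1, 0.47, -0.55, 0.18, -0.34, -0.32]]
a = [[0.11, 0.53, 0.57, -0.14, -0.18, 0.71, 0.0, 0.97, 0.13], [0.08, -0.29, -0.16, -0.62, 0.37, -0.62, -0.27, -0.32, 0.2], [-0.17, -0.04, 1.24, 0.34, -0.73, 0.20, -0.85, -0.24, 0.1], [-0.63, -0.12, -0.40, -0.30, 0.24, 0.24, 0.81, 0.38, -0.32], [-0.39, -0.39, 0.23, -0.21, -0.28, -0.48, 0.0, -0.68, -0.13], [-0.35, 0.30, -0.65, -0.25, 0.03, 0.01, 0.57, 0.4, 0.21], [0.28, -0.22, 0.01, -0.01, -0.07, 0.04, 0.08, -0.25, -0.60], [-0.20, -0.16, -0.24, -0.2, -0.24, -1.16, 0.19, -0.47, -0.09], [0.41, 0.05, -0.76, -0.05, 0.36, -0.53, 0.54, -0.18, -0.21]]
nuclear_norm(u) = 6.35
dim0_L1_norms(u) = [1.68, 1.75, 3.19, 1.07, 2.56, 3.84, 2.51, 2.62, 2.53]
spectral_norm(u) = 2.07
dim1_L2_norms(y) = [0.55, 0.76, 0.73, 0.62, 0.59, 0.81, 0.74, 0.54, 0.53]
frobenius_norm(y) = 1.98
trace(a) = -0.11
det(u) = 0.00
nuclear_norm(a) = 8.66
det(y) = -0.00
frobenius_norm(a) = 3.80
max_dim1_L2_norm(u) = 1.24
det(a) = 0.00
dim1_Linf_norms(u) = [0.76, 0.39, 0.89, 0.73, 0.37, 0.51, 0.59, 0.92, 0.62]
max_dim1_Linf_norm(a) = 1.24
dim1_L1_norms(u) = [2.73, 1.68, 2.83, 2.37, 2.15, 2.05, 2.57, 2.49, 2.88]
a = u + y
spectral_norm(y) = 1.31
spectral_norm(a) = 2.52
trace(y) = 0.33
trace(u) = -0.44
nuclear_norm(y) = 4.78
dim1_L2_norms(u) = [1.2, 0.66, 1.24, 1.01, 0.79, 0.79, 1.0, 1.15, 1.1]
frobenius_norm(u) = 3.04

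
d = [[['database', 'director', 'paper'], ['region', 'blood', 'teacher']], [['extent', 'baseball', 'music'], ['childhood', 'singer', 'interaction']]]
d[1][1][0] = 'childhood'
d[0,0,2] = 'paper'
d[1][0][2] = 'music'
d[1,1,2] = 'interaction'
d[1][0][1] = 'baseball'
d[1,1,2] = 'interaction'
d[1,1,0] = 'childhood'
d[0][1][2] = 'teacher'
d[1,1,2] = 'interaction'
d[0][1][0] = 'region'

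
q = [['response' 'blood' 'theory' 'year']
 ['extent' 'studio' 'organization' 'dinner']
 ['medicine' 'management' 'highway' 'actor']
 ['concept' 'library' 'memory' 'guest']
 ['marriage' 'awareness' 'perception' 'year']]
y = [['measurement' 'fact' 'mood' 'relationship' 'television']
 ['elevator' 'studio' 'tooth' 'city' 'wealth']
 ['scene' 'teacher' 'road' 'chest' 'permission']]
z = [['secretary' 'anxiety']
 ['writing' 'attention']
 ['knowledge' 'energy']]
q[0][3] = 'year'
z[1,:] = ['writing', 'attention']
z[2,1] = 'energy'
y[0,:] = ['measurement', 'fact', 'mood', 'relationship', 'television']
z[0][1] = 'anxiety'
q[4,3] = 'year'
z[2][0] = 'knowledge'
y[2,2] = 'road'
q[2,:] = ['medicine', 'management', 'highway', 'actor']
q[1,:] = ['extent', 'studio', 'organization', 'dinner']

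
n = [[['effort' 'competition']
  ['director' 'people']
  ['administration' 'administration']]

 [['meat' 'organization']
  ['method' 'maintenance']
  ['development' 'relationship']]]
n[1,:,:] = [['meat', 'organization'], ['method', 'maintenance'], ['development', 'relationship']]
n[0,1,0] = 'director'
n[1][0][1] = 'organization'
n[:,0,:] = [['effort', 'competition'], ['meat', 'organization']]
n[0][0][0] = 'effort'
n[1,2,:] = ['development', 'relationship']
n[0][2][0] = 'administration'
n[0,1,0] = 'director'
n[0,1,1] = 'people'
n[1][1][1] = 'maintenance'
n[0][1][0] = 'director'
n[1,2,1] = 'relationship'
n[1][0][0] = 'meat'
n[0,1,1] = 'people'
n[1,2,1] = 'relationship'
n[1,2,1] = 'relationship'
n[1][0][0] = 'meat'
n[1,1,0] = 'method'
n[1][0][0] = 'meat'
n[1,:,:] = [['meat', 'organization'], ['method', 'maintenance'], ['development', 'relationship']]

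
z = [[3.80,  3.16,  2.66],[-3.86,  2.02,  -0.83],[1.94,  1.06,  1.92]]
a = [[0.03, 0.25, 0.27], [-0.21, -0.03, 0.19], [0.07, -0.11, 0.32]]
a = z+[[-3.77, -2.91, -2.39], [3.65, -2.05, 1.02], [-1.87, -1.17, -1.6]]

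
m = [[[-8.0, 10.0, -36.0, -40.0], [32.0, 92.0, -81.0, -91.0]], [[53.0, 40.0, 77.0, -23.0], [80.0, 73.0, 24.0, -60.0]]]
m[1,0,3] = -23.0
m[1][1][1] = 73.0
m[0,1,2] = -81.0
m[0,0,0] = -8.0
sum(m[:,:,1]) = 215.0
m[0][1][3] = -91.0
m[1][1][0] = 80.0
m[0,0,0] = -8.0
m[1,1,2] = 24.0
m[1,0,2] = 77.0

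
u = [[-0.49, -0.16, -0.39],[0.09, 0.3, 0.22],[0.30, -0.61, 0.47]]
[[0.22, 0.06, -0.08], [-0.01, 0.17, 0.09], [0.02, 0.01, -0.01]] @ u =[[-0.13, 0.03, -0.11], [0.05, -0.00, 0.08], [-0.01, 0.01, -0.01]]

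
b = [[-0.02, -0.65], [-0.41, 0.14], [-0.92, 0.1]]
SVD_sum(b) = [[0.12, -0.03], [-0.42, 0.10], [-0.9, 0.21]] + [[-0.14,  -0.62], [0.01,  0.04], [-0.02,  -0.11]]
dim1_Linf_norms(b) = [0.65, 0.41, 0.92]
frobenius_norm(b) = 1.21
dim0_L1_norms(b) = [1.35, 0.89]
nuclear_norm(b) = 1.67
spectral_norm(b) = 1.02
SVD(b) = [[0.12, 0.98], [-0.42, -0.07], [-0.9, 0.17]] @ diag([1.022846712741496, 0.6486791211638587]) @ [[0.97, -0.22], [-0.22, -0.97]]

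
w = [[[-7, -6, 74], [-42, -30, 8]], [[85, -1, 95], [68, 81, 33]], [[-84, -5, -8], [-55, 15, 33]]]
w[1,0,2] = 95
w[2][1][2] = 33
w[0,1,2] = 8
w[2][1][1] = 15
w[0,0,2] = 74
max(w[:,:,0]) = 85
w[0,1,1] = -30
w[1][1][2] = 33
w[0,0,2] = 74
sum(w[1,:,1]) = 80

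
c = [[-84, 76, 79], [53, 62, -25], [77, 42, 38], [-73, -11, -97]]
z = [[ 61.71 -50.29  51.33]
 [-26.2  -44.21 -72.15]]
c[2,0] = 77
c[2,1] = 42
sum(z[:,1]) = -94.5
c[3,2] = -97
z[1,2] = -72.15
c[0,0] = -84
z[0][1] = -50.29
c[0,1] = 76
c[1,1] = 62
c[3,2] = -97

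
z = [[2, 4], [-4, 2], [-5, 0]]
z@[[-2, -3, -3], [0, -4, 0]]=[[-4, -22, -6], [8, 4, 12], [10, 15, 15]]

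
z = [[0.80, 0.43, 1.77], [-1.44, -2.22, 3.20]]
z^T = [[0.80, -1.44],[0.43, -2.22],[1.77, 3.20]]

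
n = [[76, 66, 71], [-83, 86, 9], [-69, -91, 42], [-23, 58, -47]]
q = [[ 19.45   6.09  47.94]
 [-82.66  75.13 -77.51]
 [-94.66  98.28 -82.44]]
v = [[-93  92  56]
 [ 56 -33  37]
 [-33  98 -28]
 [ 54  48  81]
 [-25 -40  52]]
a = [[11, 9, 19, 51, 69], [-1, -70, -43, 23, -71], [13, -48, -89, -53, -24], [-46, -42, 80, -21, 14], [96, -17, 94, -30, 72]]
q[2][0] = -94.66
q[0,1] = 6.09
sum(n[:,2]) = 75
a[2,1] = -48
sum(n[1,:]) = 12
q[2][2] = -82.44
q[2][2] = -82.44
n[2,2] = 42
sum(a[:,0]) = 73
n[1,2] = 9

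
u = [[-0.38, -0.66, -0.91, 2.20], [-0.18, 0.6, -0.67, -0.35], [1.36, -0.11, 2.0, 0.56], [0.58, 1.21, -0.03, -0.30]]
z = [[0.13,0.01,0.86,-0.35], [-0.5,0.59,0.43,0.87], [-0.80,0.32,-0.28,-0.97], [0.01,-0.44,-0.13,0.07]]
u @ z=[[1.03, -1.65, -0.64, 0.6], [0.21, 0.29, 0.34, 1.21], [-1.36, 0.34, 0.49, -2.47], [-0.51, 0.84, 1.07, 0.86]]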